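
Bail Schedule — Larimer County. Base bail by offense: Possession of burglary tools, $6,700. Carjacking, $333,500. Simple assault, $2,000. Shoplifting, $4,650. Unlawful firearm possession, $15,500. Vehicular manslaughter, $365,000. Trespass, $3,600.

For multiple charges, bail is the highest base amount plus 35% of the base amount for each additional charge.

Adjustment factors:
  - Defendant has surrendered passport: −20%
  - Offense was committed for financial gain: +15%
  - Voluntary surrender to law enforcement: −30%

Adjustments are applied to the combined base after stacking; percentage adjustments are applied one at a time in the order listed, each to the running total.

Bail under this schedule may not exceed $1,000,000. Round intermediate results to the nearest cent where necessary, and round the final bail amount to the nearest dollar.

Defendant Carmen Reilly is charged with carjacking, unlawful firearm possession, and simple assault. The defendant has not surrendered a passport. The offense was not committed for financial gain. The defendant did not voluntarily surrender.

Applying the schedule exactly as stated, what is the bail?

$339,625

Base amounts from the schedule: carjacking $333,500; unlawful firearm possession $15,500; simple assault $2,000.
Stacking rule: highest base plus 35% of each additional charge. Highest is carjacking at $333,500. Additional: $15,500 × 35% = $5,425; $2,000 × 35% = $700. Combined base = $333,500 + $6,125 = $339,625.
No adjustment factors apply to this defendant.
$339,625 is within the $1,000,000 maximum.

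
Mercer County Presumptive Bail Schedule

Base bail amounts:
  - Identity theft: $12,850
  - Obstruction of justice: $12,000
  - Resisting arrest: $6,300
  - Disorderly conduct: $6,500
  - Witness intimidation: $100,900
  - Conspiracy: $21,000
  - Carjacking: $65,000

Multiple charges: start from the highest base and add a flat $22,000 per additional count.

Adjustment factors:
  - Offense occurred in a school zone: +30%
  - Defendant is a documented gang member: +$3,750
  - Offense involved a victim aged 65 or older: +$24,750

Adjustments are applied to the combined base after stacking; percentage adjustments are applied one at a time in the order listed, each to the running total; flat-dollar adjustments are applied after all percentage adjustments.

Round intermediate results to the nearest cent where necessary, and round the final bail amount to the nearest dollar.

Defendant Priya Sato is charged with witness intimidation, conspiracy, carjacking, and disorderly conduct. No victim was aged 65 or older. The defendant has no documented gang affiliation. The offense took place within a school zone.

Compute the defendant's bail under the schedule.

$216,970

Base amounts from the schedule: witness intimidation $100,900; conspiracy $21,000; carjacking $65,000; disorderly conduct $6,500.
Stacking rule: highest base plus $22,000 per additional charge. Highest is witness intimidation at $100,900; 3 additional charges → +$66,000. Combined base = $166,900.
Offense occurred in a school zone (+30%): $166,900 × 1.3 = $216,970.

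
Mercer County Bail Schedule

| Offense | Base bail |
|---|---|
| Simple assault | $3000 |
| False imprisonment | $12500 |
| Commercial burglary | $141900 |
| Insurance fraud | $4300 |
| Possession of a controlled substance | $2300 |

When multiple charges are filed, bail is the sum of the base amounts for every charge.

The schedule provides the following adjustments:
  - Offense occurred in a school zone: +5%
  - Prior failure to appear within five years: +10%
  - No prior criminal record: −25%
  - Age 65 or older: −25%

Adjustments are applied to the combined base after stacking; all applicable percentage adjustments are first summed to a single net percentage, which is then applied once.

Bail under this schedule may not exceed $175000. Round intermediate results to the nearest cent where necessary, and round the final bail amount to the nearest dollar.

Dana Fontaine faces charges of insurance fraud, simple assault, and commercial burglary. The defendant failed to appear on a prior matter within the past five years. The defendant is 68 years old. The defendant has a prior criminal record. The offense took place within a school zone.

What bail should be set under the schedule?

Base amounts from the schedule: insurance fraud $4300; simple assault $3000; commercial burglary $141900.
Stacking rule: sum of all bases. $4300 + $3000 + $141900 = $149200.
Net percentage adjustment: +5% +10% −25% = −10%. $149200 × 0.9 = $134280.
$134280 is within the $175000 maximum.

$134280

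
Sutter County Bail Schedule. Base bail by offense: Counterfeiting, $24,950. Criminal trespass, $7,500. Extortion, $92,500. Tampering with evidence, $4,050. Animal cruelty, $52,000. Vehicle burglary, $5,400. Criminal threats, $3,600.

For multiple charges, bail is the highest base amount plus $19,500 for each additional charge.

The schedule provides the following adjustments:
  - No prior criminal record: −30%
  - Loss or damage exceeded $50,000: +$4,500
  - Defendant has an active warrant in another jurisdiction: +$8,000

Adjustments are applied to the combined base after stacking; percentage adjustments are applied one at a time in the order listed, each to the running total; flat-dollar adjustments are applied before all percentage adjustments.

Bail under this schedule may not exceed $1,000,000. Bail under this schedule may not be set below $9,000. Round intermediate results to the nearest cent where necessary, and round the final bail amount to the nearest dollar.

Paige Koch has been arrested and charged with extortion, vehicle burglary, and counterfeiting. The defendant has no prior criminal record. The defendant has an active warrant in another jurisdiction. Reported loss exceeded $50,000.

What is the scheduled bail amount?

Base amounts from the schedule: extortion $92,500; vehicle burglary $5,400; counterfeiting $24,950.
Stacking rule: highest base plus $19,500 per additional charge. Highest is extortion at $92,500; 2 additional charges → +$39,000. Combined base = $131,500.
Loss or damage exceeded $50,000 (+$4,500 flat): $131,500 + $4,500 = $136,000.
Defendant has an active warrant in another jurisdiction (+$8,000 flat): $136,000 + $8,000 = $144,000.
No prior criminal record (−30%): $144,000 × 0.7 = $100,800.
$100,800 is within the $1,000,000 maximum.
$100,800 is at or above the $9,000 minimum.

$100,800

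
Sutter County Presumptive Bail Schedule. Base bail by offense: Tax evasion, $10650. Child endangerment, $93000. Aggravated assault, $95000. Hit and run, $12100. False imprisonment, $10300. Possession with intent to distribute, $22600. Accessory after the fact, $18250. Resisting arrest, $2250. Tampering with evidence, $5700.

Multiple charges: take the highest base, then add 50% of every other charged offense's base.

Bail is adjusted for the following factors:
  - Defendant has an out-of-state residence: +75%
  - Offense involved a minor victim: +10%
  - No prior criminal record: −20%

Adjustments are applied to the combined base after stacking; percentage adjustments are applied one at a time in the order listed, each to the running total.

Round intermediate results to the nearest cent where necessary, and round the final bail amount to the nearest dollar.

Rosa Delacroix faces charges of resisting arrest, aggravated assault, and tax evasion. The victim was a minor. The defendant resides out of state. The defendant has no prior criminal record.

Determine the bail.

$156233

Base amounts from the schedule: resisting arrest $2250; aggravated assault $95000; tax evasion $10650.
Stacking rule: highest base plus 50% of each additional charge. Highest is aggravated assault at $95000. Additional: $2250 × 50% = $1125; $10650 × 50% = $5325. Combined base = $95000 + $6450 = $101450.
Defendant has an out-of-state residence (+75%): $101450 × 1.75 = $177537.50.
Offense involved a minor victim (+10%): $177537.50 × 1.1 = $195291.25.
No prior criminal record (−20%): $195291.25 × 0.8 = $156233.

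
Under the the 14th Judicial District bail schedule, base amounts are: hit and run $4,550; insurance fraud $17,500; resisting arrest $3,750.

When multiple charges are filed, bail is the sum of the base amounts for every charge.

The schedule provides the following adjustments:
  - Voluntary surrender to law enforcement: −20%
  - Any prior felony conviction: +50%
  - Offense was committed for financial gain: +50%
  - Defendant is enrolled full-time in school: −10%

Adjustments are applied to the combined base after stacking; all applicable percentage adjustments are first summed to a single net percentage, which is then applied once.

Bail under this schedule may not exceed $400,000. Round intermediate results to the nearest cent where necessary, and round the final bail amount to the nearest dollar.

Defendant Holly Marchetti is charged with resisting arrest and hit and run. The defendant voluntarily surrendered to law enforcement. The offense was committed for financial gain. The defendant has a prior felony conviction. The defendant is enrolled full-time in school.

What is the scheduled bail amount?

Base amounts from the schedule: resisting arrest $3,750; hit and run $4,550.
Stacking rule: sum of all bases. $3,750 + $4,550 = $8,300.
Net percentage adjustment: −20% +50% +50% −10% = +70%. $8,300 × 1.7 = $14,110.
$14,110 is within the $400,000 maximum.

$14,110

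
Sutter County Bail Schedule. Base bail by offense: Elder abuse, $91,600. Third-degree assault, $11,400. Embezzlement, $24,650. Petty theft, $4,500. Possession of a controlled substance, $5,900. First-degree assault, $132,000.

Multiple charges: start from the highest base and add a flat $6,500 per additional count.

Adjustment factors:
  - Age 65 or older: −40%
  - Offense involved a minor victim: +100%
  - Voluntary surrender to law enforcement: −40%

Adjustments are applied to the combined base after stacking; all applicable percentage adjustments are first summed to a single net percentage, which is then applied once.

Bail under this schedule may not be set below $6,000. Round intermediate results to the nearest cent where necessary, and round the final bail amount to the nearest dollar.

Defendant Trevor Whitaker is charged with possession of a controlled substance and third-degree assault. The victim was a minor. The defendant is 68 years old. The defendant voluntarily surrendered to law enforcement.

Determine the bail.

Base amounts from the schedule: possession of a controlled substance $5,900; third-degree assault $11,400.
Stacking rule: highest base plus $6,500 per additional charge. Highest is third-degree assault at $11,400; 1 additional charge → +$6,500. Combined base = $17,900.
Net percentage adjustment: −40% +100% −40% = +20%. $17,900 × 1.2 = $21,480.
$21,480 is at or above the $6,000 minimum.

$21,480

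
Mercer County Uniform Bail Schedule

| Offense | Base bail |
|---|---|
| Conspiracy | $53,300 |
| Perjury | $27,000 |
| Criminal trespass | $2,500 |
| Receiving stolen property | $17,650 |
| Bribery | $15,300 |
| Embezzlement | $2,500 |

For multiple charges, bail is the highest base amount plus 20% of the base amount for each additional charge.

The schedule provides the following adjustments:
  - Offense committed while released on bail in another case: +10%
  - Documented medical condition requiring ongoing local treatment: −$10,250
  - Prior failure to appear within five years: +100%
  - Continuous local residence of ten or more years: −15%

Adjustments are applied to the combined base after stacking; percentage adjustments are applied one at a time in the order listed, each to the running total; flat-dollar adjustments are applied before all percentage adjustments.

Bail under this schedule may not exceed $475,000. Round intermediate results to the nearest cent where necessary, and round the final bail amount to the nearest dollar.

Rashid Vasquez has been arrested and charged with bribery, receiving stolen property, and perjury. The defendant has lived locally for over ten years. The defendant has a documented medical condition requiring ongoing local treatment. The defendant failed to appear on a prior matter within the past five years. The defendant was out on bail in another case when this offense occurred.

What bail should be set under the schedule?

$43,646

Base amounts from the schedule: bribery $15,300; receiving stolen property $17,650; perjury $27,000.
Stacking rule: highest base plus 20% of each additional charge. Highest is perjury at $27,000. Additional: $15,300 × 20% = $3,060; $17,650 × 20% = $3,530. Combined base = $27,000 + $6,590 = $33,590.
Documented medical condition requiring ongoing local treatment (−$10,250 flat): $33,590 − $10,250 = $23,340.
Offense committed while released on bail in another case (+10%): $23,340 × 1.1 = $25,674.
Prior failure to appear within five years (+100%): $25,674 × 2 = $51,348.
Continuous local residence of ten or more years (−15%): $51,348 × 0.85 = $43,645.80.
$43,645.80 is within the $475,000 maximum.
Rounded to the nearest dollar: $43,646.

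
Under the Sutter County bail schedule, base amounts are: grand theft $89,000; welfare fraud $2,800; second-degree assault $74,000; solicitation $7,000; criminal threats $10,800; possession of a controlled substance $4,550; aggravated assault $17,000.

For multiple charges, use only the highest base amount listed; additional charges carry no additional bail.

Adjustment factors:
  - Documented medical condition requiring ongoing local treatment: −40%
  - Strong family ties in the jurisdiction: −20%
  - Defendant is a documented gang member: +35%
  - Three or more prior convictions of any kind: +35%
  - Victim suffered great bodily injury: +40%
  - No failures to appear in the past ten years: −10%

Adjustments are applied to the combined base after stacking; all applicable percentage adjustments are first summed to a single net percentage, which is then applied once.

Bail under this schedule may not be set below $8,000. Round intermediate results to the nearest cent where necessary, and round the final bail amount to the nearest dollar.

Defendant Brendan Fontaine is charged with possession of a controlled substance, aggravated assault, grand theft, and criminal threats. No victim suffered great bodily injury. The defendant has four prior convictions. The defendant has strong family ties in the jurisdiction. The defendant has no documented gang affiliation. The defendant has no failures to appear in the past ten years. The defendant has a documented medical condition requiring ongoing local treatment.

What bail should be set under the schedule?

Base amounts from the schedule: possession of a controlled substance $4,550; aggravated assault $17,000; grand theft $89,000; criminal threats $10,800.
Stacking rule: use the highest base only. Highest is grand theft at $89,000. Combined base = $89,000.
Net percentage adjustment: −40% −20% +35% −10% = −35%. $89,000 × 0.65 = $57,850.
$57,850 is at or above the $8,000 minimum.

$57,850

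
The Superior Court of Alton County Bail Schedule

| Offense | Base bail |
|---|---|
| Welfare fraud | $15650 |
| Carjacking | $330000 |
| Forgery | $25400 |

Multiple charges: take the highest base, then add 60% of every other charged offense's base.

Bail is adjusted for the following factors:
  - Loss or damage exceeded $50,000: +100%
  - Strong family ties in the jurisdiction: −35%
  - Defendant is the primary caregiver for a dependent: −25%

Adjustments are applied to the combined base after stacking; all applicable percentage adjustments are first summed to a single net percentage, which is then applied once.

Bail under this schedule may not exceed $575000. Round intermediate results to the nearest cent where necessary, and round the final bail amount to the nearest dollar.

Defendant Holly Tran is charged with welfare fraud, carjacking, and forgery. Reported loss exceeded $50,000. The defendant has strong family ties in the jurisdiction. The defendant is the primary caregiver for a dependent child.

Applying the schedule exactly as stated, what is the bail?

$496482

Base amounts from the schedule: welfare fraud $15650; carjacking $330000; forgery $25400.
Stacking rule: highest base plus 60% of each additional charge. Highest is carjacking at $330000. Additional: $15650 × 60% = $9390; $25400 × 60% = $15240. Combined base = $330000 + $24630 = $354630.
Net percentage adjustment: +100% −35% −25% = +40%. $354630 × 1.4 = $496482.
$496482 is within the $575000 maximum.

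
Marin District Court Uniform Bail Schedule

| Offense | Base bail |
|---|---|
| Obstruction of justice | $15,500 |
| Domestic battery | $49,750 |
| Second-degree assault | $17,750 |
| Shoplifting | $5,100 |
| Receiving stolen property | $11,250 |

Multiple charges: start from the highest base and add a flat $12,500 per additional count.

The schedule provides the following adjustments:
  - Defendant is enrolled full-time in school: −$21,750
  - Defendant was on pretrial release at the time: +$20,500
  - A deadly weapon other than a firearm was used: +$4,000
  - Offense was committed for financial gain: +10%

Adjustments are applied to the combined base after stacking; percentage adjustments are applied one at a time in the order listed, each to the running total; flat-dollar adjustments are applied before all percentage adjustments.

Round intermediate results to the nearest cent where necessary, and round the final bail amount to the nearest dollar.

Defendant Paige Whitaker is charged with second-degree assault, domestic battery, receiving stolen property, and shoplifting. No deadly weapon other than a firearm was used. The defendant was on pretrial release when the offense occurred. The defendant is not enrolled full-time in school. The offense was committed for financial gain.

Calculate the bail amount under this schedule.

Base amounts from the schedule: second-degree assault $17,750; domestic battery $49,750; receiving stolen property $11,250; shoplifting $5,100.
Stacking rule: highest base plus $12,500 per additional charge. Highest is domestic battery at $49,750; 3 additional charges → +$37,500. Combined base = $87,250.
Defendant was on pretrial release at the time (+$20,500 flat): $87,250 + $20,500 = $107,750.
Offense was committed for financial gain (+10%): $107,750 × 1.1 = $118,525.

$118,525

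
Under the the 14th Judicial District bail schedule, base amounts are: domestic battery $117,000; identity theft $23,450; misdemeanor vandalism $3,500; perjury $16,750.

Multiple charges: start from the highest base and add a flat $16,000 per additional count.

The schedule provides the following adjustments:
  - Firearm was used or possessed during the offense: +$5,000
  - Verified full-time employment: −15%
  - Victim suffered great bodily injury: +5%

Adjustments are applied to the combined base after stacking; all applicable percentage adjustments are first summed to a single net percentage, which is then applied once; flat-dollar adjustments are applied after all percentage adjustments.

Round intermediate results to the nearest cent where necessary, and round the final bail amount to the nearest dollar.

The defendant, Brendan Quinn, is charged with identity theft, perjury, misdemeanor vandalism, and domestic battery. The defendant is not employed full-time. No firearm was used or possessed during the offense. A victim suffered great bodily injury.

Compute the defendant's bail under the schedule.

$173,250

Base amounts from the schedule: identity theft $23,450; perjury $16,750; misdemeanor vandalism $3,500; domestic battery $117,000.
Stacking rule: highest base plus $16,000 per additional charge. Highest is domestic battery at $117,000; 3 additional charges → +$48,000. Combined base = $165,000.
Victim suffered great bodily injury (+5%): $165,000 × 1.05 = $173,250.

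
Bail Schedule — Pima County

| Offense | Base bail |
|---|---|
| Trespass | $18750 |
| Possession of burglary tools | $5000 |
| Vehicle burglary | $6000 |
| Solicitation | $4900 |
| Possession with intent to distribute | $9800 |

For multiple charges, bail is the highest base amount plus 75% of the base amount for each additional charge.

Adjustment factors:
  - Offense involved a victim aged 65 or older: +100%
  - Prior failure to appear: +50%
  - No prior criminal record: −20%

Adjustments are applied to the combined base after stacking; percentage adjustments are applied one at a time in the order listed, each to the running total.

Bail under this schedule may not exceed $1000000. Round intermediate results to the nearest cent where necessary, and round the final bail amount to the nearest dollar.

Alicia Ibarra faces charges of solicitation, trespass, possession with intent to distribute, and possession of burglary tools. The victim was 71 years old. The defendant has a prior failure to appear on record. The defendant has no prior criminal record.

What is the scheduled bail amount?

$80460

Base amounts from the schedule: solicitation $4900; trespass $18750; possession with intent to distribute $9800; possession of burglary tools $5000.
Stacking rule: highest base plus 75% of each additional charge. Highest is trespass at $18750. Additional: $4900 × 75% = $3675; $9800 × 75% = $7350; $5000 × 75% = $3750. Combined base = $18750 + $14775 = $33525.
Offense involved a victim aged 65 or older (+100%): $33525 × 2 = $67050.
Prior failure to appear (+50%): $67050 × 1.5 = $100575.
No prior criminal record (−20%): $100575 × 0.8 = $80460.
$80460 is within the $1000000 maximum.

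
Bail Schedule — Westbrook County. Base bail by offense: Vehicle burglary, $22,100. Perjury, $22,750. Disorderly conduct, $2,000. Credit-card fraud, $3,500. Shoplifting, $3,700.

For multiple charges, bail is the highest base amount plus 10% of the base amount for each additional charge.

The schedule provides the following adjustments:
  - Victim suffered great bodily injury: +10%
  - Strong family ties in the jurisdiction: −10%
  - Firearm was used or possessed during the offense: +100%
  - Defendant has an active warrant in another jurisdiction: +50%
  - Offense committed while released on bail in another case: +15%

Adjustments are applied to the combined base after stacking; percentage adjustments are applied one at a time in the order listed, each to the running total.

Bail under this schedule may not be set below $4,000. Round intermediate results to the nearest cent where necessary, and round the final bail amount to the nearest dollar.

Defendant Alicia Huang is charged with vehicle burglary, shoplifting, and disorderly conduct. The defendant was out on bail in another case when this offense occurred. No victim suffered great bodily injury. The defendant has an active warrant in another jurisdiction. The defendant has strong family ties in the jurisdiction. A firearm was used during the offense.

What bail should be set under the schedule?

$70,390

Base amounts from the schedule: vehicle burglary $22,100; shoplifting $3,700; disorderly conduct $2,000.
Stacking rule: highest base plus 10% of each additional charge. Highest is vehicle burglary at $22,100. Additional: $3,700 × 10% = $370; $2,000 × 10% = $200. Combined base = $22,100 + $570 = $22,670.
Strong family ties in the jurisdiction (−10%): $22,670 × 0.9 = $20,403.
Firearm was used or possessed during the offense (+100%): $20,403 × 2 = $40,806.
Defendant has an active warrant in another jurisdiction (+50%): $40,806 × 1.5 = $61,209.
Offense committed while released on bail in another case (+15%): $61,209 × 1.15 = $70,390.35.
$70,390.35 is at or above the $4,000 minimum.
Rounded to the nearest dollar: $70,390.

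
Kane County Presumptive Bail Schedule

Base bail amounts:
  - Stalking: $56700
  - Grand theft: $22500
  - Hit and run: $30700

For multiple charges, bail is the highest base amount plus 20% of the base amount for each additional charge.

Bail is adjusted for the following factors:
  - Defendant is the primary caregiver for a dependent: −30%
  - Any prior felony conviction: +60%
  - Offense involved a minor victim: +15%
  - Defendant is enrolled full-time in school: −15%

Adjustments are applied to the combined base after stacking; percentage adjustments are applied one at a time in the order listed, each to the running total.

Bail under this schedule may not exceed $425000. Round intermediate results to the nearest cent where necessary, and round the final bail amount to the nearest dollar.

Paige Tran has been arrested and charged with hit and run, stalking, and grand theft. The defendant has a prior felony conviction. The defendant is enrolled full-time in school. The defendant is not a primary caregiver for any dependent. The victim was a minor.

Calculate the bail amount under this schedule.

Base amounts from the schedule: hit and run $30700; stalking $56700; grand theft $22500.
Stacking rule: highest base plus 20% of each additional charge. Highest is stalking at $56700. Additional: $30700 × 20% = $6140; $22500 × 20% = $4500. Combined base = $56700 + $10640 = $67340.
Any prior felony conviction (+60%): $67340 × 1.6 = $107744.
Offense involved a minor victim (+15%): $107744 × 1.15 = $123905.60.
Defendant is enrolled full-time in school (−15%): $123905.60 × 0.85 = $105319.76.
$105319.76 is within the $425000 maximum.
Rounded to the nearest dollar: $105320.

$105320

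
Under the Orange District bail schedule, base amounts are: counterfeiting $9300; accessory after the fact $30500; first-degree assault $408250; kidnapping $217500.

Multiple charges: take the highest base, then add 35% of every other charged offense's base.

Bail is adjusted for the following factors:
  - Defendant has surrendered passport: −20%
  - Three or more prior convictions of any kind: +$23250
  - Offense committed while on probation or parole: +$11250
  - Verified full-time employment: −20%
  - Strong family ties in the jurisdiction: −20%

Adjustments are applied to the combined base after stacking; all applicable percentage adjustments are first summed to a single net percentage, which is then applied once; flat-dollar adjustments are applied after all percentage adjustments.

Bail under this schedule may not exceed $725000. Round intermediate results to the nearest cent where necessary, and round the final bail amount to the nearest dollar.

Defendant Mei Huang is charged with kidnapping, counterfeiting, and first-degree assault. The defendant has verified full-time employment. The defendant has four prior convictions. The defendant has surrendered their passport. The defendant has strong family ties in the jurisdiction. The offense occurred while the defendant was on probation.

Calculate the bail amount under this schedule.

$229552

Base amounts from the schedule: kidnapping $217500; counterfeiting $9300; first-degree assault $408250.
Stacking rule: highest base plus 35% of each additional charge. Highest is first-degree assault at $408250. Additional: $217500 × 35% = $76125; $9300 × 35% = $3255. Combined base = $408250 + $79380 = $487630.
Net percentage adjustment: −20% −20% −20% = −60%. $487630 × 0.4 = $195052.
Three or more prior convictions of any kind (+$23250 flat): $195052 + $23250 = $218302.
Offense committed while on probation or parole (+$11250 flat): $218302 + $11250 = $229552.
$229552 is within the $725000 maximum.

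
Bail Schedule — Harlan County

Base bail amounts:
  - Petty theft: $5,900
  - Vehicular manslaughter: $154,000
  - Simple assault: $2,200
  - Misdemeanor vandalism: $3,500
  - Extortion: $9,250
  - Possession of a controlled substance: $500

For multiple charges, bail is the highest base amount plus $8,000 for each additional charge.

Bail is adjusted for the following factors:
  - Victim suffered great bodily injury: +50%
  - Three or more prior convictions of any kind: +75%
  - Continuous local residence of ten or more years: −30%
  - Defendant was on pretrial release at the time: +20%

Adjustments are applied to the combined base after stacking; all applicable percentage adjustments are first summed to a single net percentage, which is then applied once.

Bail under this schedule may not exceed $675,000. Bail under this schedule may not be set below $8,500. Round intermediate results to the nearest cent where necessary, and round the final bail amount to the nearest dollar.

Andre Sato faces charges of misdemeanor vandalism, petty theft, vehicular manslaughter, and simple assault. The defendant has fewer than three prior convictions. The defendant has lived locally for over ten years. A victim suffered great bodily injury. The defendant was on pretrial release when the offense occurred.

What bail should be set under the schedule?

$249,200

Base amounts from the schedule: misdemeanor vandalism $3,500; petty theft $5,900; vehicular manslaughter $154,000; simple assault $2,200.
Stacking rule: highest base plus $8,000 per additional charge. Highest is vehicular manslaughter at $154,000; 3 additional charges → +$24,000. Combined base = $178,000.
Net percentage adjustment: +50% −30% +20% = +40%. $178,000 × 1.4 = $249,200.
$249,200 is within the $675,000 maximum.
$249,200 is at or above the $8,500 minimum.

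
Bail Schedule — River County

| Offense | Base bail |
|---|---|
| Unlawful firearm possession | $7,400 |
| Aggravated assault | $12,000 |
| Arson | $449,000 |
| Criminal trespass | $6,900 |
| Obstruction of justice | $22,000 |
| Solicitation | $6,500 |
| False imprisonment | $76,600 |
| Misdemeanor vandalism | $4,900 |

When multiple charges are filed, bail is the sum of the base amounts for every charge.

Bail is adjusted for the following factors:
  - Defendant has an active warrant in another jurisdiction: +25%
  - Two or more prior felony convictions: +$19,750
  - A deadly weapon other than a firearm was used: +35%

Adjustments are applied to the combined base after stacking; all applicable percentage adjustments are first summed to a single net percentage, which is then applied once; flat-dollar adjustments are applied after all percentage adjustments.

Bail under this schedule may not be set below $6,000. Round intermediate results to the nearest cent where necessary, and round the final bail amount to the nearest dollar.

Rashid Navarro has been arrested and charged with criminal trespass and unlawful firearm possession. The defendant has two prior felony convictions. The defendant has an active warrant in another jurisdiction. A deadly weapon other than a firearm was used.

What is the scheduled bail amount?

Base amounts from the schedule: criminal trespass $6,900; unlawful firearm possession $7,400.
Stacking rule: sum of all bases. $6,900 + $7,400 = $14,300.
Net percentage adjustment: +25% +35% = +60%. $14,300 × 1.6 = $22,880.
Two or more prior felony convictions (+$19,750 flat): $22,880 + $19,750 = $42,630.
$42,630 is at or above the $6,000 minimum.

$42,630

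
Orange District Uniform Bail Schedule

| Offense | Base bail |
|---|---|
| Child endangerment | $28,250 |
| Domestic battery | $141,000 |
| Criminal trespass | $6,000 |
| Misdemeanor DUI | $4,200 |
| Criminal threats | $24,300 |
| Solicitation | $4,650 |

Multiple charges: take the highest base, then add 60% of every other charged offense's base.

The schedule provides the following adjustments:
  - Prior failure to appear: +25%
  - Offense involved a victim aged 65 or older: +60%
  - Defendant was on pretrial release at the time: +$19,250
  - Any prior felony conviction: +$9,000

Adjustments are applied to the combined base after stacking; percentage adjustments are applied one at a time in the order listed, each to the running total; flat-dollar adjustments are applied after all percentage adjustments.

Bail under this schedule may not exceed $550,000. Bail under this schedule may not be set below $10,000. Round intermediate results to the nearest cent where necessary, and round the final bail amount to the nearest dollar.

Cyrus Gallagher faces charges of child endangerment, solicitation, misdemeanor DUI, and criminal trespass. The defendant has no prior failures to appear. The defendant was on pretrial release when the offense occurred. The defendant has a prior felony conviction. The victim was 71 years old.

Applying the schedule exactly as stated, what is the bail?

$87,706

Base amounts from the schedule: child endangerment $28,250; solicitation $4,650; misdemeanor DUI $4,200; criminal trespass $6,000.
Stacking rule: highest base plus 60% of each additional charge. Highest is child endangerment at $28,250. Additional: $4,650 × 60% = $2,790; $4,200 × 60% = $2,520; $6,000 × 60% = $3,600. Combined base = $28,250 + $8,910 = $37,160.
Offense involved a victim aged 65 or older (+60%): $37,160 × 1.6 = $59,456.
Defendant was on pretrial release at the time (+$19,250 flat): $59,456 + $19,250 = $78,706.
Any prior felony conviction (+$9,000 flat): $78,706 + $9,000 = $87,706.
$87,706 is within the $550,000 maximum.
$87,706 is at or above the $10,000 minimum.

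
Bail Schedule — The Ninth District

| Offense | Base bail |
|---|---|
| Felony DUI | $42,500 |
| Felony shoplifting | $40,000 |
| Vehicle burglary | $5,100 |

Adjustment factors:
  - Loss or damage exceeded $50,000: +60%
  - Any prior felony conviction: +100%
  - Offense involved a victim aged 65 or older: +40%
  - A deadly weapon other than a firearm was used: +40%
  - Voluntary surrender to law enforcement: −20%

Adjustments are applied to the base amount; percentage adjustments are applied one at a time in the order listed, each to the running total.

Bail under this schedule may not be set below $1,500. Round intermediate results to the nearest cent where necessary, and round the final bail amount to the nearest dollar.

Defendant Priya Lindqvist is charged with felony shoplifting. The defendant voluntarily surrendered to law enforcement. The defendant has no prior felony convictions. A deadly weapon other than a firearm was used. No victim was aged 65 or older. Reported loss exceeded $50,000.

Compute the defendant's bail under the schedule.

$71,680

Base amounts from the schedule: felony shoplifting $40,000.
Single charge. Combined base = $40,000.
Loss or damage exceeded $50,000 (+60%): $40,000 × 1.6 = $64,000.
A deadly weapon other than a firearm was used (+40%): $64,000 × 1.4 = $89,600.
Voluntary surrender to law enforcement (−20%): $89,600 × 0.8 = $71,680.
$71,680 is at or above the $1,500 minimum.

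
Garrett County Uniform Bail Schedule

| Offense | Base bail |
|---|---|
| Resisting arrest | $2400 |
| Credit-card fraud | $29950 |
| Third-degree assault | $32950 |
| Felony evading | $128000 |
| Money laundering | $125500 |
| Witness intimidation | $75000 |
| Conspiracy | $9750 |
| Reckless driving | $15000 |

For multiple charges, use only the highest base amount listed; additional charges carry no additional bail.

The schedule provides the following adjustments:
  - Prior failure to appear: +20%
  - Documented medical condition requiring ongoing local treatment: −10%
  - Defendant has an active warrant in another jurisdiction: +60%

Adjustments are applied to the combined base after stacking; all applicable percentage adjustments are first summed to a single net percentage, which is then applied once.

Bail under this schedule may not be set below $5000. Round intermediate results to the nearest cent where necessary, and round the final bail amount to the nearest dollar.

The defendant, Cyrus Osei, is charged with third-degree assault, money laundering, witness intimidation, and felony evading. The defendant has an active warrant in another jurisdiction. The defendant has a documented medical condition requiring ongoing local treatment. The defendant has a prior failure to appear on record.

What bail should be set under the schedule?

$217600

Base amounts from the schedule: third-degree assault $32950; money laundering $125500; witness intimidation $75000; felony evading $128000.
Stacking rule: use the highest base only. Highest is felony evading at $128000. Combined base = $128000.
Net percentage adjustment: +20% −10% +60% = +70%. $128000 × 1.7 = $217600.
$217600 is at or above the $5000 minimum.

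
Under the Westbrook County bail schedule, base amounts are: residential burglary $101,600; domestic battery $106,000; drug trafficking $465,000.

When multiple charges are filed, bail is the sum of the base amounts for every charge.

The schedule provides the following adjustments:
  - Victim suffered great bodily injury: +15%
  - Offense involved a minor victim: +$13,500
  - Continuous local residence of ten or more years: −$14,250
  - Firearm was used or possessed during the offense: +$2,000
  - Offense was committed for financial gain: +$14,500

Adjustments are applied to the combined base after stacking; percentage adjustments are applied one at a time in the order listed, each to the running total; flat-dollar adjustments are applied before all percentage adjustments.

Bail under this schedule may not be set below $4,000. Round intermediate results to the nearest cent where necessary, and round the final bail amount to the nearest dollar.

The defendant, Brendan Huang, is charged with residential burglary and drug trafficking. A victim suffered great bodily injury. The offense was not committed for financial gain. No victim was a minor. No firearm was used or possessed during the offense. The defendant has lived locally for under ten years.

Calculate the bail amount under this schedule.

Base amounts from the schedule: residential burglary $101,600; drug trafficking $465,000.
Stacking rule: sum of all bases. $101,600 + $465,000 = $566,600.
Victim suffered great bodily injury (+15%): $566,600 × 1.15 = $651,590.
$651,590 is at or above the $4,000 minimum.

$651,590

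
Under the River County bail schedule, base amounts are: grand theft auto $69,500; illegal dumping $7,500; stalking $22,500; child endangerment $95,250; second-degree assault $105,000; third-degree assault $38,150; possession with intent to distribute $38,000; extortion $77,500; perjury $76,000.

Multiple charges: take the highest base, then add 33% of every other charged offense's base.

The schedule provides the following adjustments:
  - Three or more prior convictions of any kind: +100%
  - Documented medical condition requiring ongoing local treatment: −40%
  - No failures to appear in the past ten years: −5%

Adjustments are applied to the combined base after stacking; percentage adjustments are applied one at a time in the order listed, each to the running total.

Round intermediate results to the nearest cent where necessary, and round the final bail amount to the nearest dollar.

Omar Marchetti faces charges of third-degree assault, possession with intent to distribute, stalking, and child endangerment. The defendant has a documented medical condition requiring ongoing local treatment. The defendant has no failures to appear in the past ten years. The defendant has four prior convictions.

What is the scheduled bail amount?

$145,697

Base amounts from the schedule: third-degree assault $38,150; possession with intent to distribute $38,000; stalking $22,500; child endangerment $95,250.
Stacking rule: highest base plus 33% of each additional charge. Highest is child endangerment at $95,250. Additional: $38,150 × 33% = $12,589.50; $38,000 × 33% = $12,540; $22,500 × 33% = $7,425. Combined base = $95,250 + $32,554.50 = $127,804.50.
Three or more prior convictions of any kind (+100%): $127,804.50 × 2 = $255,609.
Documented medical condition requiring ongoing local treatment (−40%): $255,609 × 0.6 = $153,365.40.
No failures to appear in the past ten years (−5%): $153,365.40 × 0.95 = $145,697.13.
Rounded to the nearest dollar: $145,697.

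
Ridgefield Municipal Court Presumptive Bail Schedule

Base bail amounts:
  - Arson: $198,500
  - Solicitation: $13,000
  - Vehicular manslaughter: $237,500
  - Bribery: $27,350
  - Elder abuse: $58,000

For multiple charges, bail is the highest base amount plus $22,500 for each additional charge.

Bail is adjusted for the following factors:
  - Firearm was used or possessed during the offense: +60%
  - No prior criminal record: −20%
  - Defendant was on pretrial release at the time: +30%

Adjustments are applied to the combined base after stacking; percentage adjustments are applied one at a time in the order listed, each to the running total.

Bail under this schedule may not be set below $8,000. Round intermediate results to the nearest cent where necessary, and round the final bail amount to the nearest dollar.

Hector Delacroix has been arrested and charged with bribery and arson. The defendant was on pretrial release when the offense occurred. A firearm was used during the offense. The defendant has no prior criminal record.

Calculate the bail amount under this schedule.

Base amounts from the schedule: bribery $27,350; arson $198,500.
Stacking rule: highest base plus $22,500 per additional charge. Highest is arson at $198,500; 1 additional charge → +$22,500. Combined base = $221,000.
Firearm was used or possessed during the offense (+60%): $221,000 × 1.6 = $353,600.
No prior criminal record (−20%): $353,600 × 0.8 = $282,880.
Defendant was on pretrial release at the time (+30%): $282,880 × 1.3 = $367,744.
$367,744 is at or above the $8,000 minimum.

$367,744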